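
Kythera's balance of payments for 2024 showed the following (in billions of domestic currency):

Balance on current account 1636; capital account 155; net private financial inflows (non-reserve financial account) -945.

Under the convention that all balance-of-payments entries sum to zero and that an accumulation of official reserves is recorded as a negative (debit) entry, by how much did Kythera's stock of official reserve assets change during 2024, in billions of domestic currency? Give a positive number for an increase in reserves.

Official reserve transactions balance = -(1636 + 155 + (-945)) = -846
An accumulation of reserves is recorded as a debit (negative entry), so the change in the stock of reserves is the negative of that balance.
Change in official reserves = -(-846) = 846

846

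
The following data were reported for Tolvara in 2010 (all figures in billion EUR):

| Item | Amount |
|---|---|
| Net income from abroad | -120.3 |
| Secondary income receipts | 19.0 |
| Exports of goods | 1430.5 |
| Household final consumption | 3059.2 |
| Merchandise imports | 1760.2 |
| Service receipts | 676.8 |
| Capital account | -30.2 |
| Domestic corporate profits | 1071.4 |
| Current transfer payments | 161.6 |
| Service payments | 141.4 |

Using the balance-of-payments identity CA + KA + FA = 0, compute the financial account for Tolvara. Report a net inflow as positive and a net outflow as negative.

Goods balance = 1430.5 - 1760.2 = -329.7
Services balance = 676.8 - 141.4 = 535.4
Trade balance (goods + services) = -329.7 + 535.4 = 205.7
Net primary income = -120.3
Net secondary income = 19.0 - 161.6 = -142.6
Current account = 205.7 + (-120.3) + (-142.6) = -57.2
Financial account = -(-57.2 + (-30.2)) = 87.4

87.4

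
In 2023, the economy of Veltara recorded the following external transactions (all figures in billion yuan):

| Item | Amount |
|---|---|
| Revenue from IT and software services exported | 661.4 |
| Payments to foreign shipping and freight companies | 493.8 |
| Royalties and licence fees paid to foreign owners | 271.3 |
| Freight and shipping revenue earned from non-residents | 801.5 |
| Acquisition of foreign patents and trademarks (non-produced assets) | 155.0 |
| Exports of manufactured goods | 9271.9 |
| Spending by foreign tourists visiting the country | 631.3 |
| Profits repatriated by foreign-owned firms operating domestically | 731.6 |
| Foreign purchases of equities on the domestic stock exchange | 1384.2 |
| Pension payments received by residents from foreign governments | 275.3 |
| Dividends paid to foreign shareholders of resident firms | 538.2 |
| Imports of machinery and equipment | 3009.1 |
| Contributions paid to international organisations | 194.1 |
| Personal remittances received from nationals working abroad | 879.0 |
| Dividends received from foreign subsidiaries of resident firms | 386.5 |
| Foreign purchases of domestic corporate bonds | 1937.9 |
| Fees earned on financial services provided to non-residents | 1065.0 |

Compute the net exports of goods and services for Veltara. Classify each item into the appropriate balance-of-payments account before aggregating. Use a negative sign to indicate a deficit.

Goods: -3009.1 + 9271.9 = 6262.8
Services: -271.3 + 631.3 + 801.5 + 661.4 - 493.8 + 1065.0 = 2394.1
Trade balance = 6262.8 + 2394.1 = 8656.9
(Excluded from the trade balance — capital account: acquisition of foreign patents and trademarks (non-produced assets) 155.0; primary income: profits repatriated by foreign-owned firms operating domestically 731.6, dividends paid to foreign shareholders of resident firms 538.2, dividends received from foreign subsidiaries of resident firms 386.5; financial account: foreign purchases of equities on the domestic stock exchange 1384.2, foreign purchases of domestic corporate bonds 1937.9; secondary income: pension payments received by residents from foreign governments 275.3, contributions paid to international organisations 194.1, personal remittances received from nationals working abroad 879.0.)

8656.9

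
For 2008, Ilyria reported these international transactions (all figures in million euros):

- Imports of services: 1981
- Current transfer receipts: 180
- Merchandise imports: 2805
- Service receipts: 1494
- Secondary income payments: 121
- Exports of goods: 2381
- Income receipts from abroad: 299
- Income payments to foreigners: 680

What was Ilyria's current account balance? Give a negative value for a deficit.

-1233

Goods balance = 2381 - 2805 = -424
Services balance = 1494 - 1981 = -487
Trade balance (goods + services) = -424 + (-487) = -911
Net primary income = 299 - 680 = -381
Net secondary income = 180 - 121 = 59
Current account = -911 + (-381) + 59 = -1233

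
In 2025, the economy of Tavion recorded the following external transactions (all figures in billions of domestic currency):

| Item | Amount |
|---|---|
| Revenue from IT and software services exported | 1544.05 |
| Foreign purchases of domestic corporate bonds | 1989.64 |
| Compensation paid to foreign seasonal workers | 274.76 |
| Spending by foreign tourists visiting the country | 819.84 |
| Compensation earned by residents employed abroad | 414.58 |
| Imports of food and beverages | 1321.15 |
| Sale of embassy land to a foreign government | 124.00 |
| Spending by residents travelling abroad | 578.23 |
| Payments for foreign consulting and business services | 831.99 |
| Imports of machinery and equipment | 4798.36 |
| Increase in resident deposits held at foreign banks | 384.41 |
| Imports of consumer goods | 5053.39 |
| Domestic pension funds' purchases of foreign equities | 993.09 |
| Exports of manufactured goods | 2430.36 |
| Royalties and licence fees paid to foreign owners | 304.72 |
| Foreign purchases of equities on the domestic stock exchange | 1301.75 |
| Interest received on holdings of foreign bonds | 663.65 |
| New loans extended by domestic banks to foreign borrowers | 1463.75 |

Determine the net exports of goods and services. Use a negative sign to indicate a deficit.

-8093.59

Goods: 2430.36 - 1321.15 - 5053.39 - 4798.36 = -8742.54
Services: -578.23 - 831.99 + 819.84 - 304.72 + 1544.05 = 648.95
Trade balance = -8742.54 + 648.95 = -8093.59
(Excluded from the trade balance — financial account: foreign purchases of domestic corporate bonds 1989.64, increase in resident deposits held at foreign banks 384.41, domestic pension funds' purchases of foreign equities 993.09, foreign purchases of equities on the domestic stock exchange 1301.75, new loans extended by domestic banks to foreign borrowers 1463.75; primary income: compensation paid to foreign seasonal workers 274.76, compensation earned by residents employed abroad 414.58, interest received on holdings of foreign bonds 663.65; capital account: sale of embassy land to a foreign government 124.00.)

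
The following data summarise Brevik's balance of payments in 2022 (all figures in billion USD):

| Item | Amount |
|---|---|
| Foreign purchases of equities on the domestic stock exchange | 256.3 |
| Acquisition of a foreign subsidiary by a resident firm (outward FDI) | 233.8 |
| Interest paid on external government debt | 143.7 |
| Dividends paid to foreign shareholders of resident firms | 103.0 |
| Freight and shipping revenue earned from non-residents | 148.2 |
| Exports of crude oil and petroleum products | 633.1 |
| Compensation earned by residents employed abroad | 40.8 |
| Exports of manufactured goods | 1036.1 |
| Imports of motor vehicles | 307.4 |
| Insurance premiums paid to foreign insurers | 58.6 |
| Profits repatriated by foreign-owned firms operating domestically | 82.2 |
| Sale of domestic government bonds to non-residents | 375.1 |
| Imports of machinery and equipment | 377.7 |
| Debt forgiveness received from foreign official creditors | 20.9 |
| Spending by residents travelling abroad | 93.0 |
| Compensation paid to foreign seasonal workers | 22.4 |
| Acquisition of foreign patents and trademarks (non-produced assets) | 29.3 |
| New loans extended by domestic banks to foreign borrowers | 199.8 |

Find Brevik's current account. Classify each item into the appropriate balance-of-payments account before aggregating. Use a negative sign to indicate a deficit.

670.2

Goods: -377.7 + 1036.1 + 633.1 - 307.4 = 984.1
Services: -93.0 + 148.2 - 58.6 = -3.4
Primary income: -103.0 - 143.7 + 40.8 - 82.2 - 22.4 = -310.5
Current account = 984.1 + (-3.4) + (-310.5) = 670.2
(Excluded from the current account — financial account: foreign purchases of equities on the domestic stock exchange 256.3, acquisition of a foreign subsidiary by a resident firm (outward FDI) 233.8, sale of domestic government bonds to non-residents 375.1, new loans extended by domestic banks to foreign borrowers 199.8; capital account: debt forgiveness received from foreign official creditors 20.9, acquisition of foreign patents and trademarks (non-produced assets) 29.3.)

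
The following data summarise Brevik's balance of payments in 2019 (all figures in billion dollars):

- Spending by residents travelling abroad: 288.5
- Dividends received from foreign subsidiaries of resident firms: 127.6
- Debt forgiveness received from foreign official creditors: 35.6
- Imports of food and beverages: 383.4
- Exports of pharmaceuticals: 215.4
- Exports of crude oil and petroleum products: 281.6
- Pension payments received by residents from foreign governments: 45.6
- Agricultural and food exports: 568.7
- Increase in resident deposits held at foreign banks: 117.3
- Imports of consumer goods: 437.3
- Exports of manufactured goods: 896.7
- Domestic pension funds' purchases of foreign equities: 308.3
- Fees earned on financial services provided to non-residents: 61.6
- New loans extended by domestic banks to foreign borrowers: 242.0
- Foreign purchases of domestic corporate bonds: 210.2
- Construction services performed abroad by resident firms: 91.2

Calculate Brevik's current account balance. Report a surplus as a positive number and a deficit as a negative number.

Goods: -383.4 + 215.4 + 896.7 - 437.3 + 568.7 + 281.6 = 1141.7
Services: -288.5 + 91.2 + 61.6 = -135.7
Primary income: 127.6
Secondary income: 45.6
Current account = 1141.7 + (-135.7) + 127.6 + 45.6 = 1179.2
(Excluded from the current account — capital account: debt forgiveness received from foreign official creditors 35.6; financial account: increase in resident deposits held at foreign banks 117.3, domestic pension funds' purchases of foreign equities 308.3, new loans extended by domestic banks to foreign borrowers 242.0, foreign purchases of domestic corporate bonds 210.2.)

1179.2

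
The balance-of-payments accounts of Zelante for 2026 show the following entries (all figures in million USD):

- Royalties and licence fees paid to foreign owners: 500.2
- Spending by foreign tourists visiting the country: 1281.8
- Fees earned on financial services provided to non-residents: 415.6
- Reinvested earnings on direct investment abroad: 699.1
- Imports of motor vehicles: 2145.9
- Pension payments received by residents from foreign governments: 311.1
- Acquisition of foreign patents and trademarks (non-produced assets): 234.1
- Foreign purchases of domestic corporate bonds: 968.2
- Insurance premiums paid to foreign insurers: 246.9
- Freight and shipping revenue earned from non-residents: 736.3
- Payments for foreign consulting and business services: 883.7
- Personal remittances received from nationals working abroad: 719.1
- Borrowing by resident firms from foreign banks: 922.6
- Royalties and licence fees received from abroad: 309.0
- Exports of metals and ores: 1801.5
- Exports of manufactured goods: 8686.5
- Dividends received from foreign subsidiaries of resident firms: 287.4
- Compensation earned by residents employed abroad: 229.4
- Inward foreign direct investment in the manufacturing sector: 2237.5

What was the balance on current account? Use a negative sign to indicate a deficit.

11700.1

Goods: 1801.5 + 8686.5 - 2145.9 = 8342.1
Services: -500.2 - 246.9 + 736.3 + 1281.8 + 309.0 + 415.6 - 883.7 = 1111.9
Primary income: 287.4 + 699.1 + 229.4 = 1215.9
Secondary income: 311.1 + 719.1 = 1030.2
Current account = 8342.1 + 1111.9 + 1215.9 + 1030.2 = 11700.1
(Excluded from the current account — capital account: acquisition of foreign patents and trademarks (non-produced assets) 234.1; financial account: foreign purchases of domestic corporate bonds 968.2, borrowing by resident firms from foreign banks 922.6, inward foreign direct investment in the manufacturing sector 2237.5.)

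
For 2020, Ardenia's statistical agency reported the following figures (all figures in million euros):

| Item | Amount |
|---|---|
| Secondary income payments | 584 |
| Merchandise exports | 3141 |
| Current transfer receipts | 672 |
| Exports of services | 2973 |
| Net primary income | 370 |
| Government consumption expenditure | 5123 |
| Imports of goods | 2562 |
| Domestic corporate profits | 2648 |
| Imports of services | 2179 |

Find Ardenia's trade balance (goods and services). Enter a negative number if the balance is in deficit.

Goods balance = 3141 - 2562 = 579
Services balance = 2973 - 2179 = 794
Trade balance (goods + services) = 579 + 794 = 1373

1373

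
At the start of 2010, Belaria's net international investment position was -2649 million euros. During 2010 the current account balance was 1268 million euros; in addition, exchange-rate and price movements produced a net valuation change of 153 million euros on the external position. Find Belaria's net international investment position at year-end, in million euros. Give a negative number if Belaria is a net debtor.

-1228

Change in NIIP = current account + net valuation change = 1268 + 153 = 1421
End-of-year NIIP = -2649 + 1421 = -1228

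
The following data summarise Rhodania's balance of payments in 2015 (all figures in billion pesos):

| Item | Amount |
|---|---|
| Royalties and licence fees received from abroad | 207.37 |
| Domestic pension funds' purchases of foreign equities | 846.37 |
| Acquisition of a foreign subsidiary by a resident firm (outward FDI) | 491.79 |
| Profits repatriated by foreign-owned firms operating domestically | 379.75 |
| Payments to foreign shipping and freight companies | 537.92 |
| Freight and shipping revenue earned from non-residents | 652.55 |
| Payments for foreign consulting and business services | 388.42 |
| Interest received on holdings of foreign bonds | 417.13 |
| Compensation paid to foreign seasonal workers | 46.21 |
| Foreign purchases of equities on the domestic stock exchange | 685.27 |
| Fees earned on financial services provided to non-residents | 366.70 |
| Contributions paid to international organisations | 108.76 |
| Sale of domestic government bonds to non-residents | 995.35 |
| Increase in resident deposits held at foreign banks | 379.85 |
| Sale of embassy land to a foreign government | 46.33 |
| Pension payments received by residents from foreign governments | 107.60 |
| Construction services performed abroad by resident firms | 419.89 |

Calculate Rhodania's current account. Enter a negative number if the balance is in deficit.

Services: -388.42 + 652.55 - 537.92 + 419.89 + 207.37 + 366.70 = 720.17
Primary income: -379.75 + 417.13 - 46.21 = -8.83
Secondary income: 107.60 - 108.76 = -1.16
Current account = 720.17 + (-8.83) + (-1.16) = 710.18
(Excluded from the current account — financial account: domestic pension funds' purchases of foreign equities 846.37, acquisition of a foreign subsidiary by a resident firm (outward FDI) 491.79, foreign purchases of equities on the domestic stock exchange 685.27, sale of domestic government bonds to non-residents 995.35, increase in resident deposits held at foreign banks 379.85; capital account: sale of embassy land to a foreign government 46.33.)

710.18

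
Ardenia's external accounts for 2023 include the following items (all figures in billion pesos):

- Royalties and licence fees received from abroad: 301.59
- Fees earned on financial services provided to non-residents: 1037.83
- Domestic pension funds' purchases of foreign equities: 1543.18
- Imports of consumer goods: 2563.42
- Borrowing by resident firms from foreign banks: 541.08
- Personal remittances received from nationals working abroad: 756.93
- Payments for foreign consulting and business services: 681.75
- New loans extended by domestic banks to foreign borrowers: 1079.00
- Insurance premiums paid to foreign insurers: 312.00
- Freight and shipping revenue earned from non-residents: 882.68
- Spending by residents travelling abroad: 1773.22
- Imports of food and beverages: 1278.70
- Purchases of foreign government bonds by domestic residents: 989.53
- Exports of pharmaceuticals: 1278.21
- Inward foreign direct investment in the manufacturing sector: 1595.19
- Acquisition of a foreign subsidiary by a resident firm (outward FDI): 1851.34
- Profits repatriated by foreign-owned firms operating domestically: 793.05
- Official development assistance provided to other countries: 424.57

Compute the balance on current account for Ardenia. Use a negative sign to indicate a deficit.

-3569.47

Goods: 1278.21 - 2563.42 - 1278.70 = -2563.91
Services: 1037.83 - 312.00 + 882.68 - 681.75 - 1773.22 + 301.59 = -544.87
Primary income: -793.05
Secondary income: 756.93 - 424.57 = 332.36
Current account = (-2563.91) + (-544.87) + (-793.05) + 332.36 = -3569.47
(Excluded from the current account — financial account: domestic pension funds' purchases of foreign equities 1543.18, borrowing by resident firms from foreign banks 541.08, new loans extended by domestic banks to foreign borrowers 1079.00, purchases of foreign government bonds by domestic residents 989.53, inward foreign direct investment in the manufacturing sector 1595.19, acquisition of a foreign subsidiary by a resident firm (outward FDI) 1851.34.)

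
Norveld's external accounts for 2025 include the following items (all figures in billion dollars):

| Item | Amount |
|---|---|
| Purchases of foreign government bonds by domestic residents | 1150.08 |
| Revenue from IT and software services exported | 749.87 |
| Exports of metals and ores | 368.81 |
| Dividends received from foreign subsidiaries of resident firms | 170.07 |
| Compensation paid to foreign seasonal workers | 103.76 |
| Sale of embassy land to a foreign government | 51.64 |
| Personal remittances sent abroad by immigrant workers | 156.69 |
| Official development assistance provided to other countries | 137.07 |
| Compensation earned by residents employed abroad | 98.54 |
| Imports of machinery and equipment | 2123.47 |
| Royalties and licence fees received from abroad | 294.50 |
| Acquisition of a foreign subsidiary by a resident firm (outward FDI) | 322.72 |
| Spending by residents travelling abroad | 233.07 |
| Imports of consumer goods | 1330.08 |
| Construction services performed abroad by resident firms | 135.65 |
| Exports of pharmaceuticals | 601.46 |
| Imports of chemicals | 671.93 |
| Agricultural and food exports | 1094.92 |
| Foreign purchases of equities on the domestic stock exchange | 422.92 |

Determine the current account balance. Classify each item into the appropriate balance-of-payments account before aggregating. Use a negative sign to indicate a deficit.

-1242.25

Goods: -1330.08 + 1094.92 + 368.81 - 2123.47 - 671.93 + 601.46 = -2060.29
Services: 135.65 - 233.07 + 294.50 + 749.87 = 946.95
Primary income: -103.76 + 98.54 + 170.07 = 164.85
Secondary income: -137.07 - 156.69 = -293.76
Current account = (-2060.29) + 946.95 + 164.85 + (-293.76) = -1242.25
(Excluded from the current account — financial account: purchases of foreign government bonds by domestic residents 1150.08, acquisition of a foreign subsidiary by a resident firm (outward FDI) 322.72, foreign purchases of equities on the domestic stock exchange 422.92; capital account: sale of embassy land to a foreign government 51.64.)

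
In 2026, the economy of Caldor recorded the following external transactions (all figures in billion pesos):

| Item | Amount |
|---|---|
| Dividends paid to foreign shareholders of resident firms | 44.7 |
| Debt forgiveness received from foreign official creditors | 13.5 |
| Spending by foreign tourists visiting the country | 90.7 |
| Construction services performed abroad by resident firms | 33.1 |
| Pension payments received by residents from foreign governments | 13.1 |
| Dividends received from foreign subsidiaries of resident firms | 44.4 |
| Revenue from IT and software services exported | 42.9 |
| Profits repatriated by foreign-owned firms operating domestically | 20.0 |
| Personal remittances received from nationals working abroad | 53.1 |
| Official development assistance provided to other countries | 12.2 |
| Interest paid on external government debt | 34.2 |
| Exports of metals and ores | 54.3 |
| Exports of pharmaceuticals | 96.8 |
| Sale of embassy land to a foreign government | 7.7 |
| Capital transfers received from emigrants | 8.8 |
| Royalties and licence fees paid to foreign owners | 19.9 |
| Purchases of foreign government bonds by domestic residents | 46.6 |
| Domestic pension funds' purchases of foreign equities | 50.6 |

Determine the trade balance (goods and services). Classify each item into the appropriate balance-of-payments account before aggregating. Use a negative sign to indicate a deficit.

297.9

Goods: 54.3 + 96.8 = 151.1
Services: 90.7 + 33.1 - 19.9 + 42.9 = 146.8
Trade balance = 151.1 + 146.8 = 297.9
(Excluded from the trade balance — primary income: dividends paid to foreign shareholders of resident firms 44.7, dividends received from foreign subsidiaries of resident firms 44.4, profits repatriated by foreign-owned firms operating domestically 20.0, interest paid on external government debt 34.2; capital account: debt forgiveness received from foreign official creditors 13.5, sale of embassy land to a foreign government 7.7, capital transfers received from emigrants 8.8; secondary income: pension payments received by residents from foreign governments 13.1, personal remittances received from nationals working abroad 53.1, official development assistance provided to other countries 12.2; financial account: purchases of foreign government bonds by domestic residents 46.6, domestic pension funds' purchases of foreign equities 50.6.)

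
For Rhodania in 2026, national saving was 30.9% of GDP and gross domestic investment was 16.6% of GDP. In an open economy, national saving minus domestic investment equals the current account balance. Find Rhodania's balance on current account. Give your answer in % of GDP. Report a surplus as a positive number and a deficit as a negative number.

CA = S - I = 30.9 - 16.6 = 14.3

14.3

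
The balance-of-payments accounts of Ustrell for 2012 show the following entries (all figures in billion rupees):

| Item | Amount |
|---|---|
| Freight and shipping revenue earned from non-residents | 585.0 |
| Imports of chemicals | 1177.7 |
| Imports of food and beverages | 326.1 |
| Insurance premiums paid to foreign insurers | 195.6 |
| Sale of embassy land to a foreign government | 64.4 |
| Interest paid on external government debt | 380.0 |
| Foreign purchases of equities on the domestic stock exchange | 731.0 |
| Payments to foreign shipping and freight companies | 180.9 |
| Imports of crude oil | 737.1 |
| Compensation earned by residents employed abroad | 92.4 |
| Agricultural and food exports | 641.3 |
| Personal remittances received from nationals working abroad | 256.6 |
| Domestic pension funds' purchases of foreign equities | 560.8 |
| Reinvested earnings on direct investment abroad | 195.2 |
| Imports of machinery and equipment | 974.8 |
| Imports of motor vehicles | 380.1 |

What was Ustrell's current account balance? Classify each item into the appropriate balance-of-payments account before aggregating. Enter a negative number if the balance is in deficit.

Goods: 641.3 - 737.1 - 380.1 - 974.8 - 326.1 - 1177.7 = -2954.5
Services: 585.0 - 195.6 - 180.9 = 208.5
Primary income: 195.2 + 92.4 - 380.0 = -92.4
Secondary income: 256.6
Current account = (-2954.5) + 208.5 + (-92.4) + 256.6 = -2581.8
(Excluded from the current account — capital account: sale of embassy land to a foreign government 64.4; financial account: foreign purchases of equities on the domestic stock exchange 731.0, domestic pension funds' purchases of foreign equities 560.8.)

-2581.8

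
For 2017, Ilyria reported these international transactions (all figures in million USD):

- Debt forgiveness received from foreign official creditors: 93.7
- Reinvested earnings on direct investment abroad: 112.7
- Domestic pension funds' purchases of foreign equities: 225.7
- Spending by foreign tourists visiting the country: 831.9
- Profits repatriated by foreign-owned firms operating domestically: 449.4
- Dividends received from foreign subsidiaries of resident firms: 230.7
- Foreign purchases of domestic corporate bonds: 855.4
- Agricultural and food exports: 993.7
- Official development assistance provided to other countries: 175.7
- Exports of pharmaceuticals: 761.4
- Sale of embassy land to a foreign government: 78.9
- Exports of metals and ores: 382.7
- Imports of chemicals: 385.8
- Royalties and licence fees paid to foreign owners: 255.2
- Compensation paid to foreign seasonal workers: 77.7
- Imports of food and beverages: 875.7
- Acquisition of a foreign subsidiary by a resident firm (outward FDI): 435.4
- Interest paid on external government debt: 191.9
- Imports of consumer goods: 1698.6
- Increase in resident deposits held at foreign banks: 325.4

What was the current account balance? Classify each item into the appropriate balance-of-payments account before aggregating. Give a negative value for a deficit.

Goods: 993.7 + 382.7 - 1698.6 - 385.8 + 761.4 - 875.7 = -822.3
Services: -255.2 + 831.9 = 576.7
Primary income: -191.9 + 112.7 - 449.4 + 230.7 - 77.7 = -375.6
Secondary income: -175.7
Current account = (-822.3) + 576.7 + (-375.6) + (-175.7) = -796.9
(Excluded from the current account — capital account: debt forgiveness received from foreign official creditors 93.7, sale of embassy land to a foreign government 78.9; financial account: domestic pension funds' purchases of foreign equities 225.7, foreign purchases of domestic corporate bonds 855.4, acquisition of a foreign subsidiary by a resident firm (outward FDI) 435.4, increase in resident deposits held at foreign banks 325.4.)

-796.9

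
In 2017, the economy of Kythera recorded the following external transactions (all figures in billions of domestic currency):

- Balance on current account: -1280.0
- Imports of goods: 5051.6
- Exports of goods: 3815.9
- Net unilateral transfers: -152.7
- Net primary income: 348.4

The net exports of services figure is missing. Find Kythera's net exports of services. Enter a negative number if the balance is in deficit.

-240.0

Current account = goods balance + services balance + net primary income + net secondary income
Sum of the known components = -1040.0
Net exports of services = CA - (known components) = -1280.0 - (-1040.0) = -240.0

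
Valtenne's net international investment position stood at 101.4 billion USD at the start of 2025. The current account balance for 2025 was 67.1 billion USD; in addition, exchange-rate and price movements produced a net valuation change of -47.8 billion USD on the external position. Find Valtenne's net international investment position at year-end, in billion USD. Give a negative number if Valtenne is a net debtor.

Change in NIIP = current account + net valuation change = 67.1 + (-47.8) = 19.3
End-of-year NIIP = 101.4 + 19.3 = 120.7

120.7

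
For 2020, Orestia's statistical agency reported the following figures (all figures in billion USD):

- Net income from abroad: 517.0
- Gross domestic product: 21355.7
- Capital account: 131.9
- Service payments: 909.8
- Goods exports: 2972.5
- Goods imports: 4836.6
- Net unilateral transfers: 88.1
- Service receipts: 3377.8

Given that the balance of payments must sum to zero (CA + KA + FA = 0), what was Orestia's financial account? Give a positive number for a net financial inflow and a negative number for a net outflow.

Goods balance = 2972.5 - 4836.6 = -1864.1
Services balance = 3377.8 - 909.8 = 2468.0
Trade balance (goods + services) = -1864.1 + 2468.0 = 603.9
Net primary income = 517.0
Net secondary income = 88.1
Current account = 603.9 + 517.0 + 88.1 = 1209.0
Financial account = -(1209.0 + 131.9) = -1340.9

-1340.9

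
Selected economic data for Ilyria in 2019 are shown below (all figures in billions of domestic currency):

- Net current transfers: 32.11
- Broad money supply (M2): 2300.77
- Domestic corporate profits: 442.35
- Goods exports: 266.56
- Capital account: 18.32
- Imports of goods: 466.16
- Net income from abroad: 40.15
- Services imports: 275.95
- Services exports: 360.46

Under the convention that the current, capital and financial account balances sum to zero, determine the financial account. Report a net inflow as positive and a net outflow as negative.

24.51

Goods balance = 266.56 - 466.16 = -199.60
Services balance = 360.46 - 275.95 = 84.51
Trade balance (goods + services) = -199.60 + 84.51 = -115.09
Net primary income = 40.15
Net secondary income = 32.11
Current account = -115.09 + 40.15 + 32.11 = -42.83
Financial account = -(-42.83 + 18.32) = 24.51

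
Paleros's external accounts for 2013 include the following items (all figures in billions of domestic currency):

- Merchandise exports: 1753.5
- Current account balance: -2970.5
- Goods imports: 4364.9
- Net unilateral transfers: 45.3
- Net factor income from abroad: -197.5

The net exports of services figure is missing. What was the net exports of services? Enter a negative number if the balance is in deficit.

-206.9

Current account = goods balance + services balance + net primary income + net secondary income
Sum of the known components = -2763.6
Net exports of services = CA - (known components) = -2970.5 - (-2763.6) = -206.9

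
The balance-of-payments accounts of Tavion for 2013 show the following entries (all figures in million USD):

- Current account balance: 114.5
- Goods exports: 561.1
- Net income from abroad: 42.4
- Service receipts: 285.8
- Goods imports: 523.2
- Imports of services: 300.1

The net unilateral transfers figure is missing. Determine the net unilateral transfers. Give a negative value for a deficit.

48.5

Current account = goods balance + services balance + net primary income + net secondary income
Sum of the known components = 66.0
Net unilateral transfers = CA - (known components) = 114.5 - 66.0 = 48.5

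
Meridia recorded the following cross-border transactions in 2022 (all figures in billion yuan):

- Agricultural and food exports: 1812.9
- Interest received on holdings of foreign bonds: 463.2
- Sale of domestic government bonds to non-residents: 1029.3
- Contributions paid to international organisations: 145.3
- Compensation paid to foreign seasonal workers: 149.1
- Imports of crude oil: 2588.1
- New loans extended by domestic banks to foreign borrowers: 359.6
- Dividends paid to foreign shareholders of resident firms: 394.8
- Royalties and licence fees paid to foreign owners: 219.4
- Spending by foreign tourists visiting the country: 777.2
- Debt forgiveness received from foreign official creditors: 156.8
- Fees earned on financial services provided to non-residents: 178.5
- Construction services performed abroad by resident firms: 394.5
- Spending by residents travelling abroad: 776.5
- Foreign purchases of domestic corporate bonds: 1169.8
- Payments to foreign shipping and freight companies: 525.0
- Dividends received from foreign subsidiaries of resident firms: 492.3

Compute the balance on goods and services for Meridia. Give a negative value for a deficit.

Goods: -2588.1 + 1812.9 = -775.2
Services: 178.5 + 777.2 - 776.5 + 394.5 - 525.0 - 219.4 = -170.7
Trade balance = -775.2 + (-170.7) = -945.9
(Excluded from the trade balance — primary income: interest received on holdings of foreign bonds 463.2, compensation paid to foreign seasonal workers 149.1, dividends paid to foreign shareholders of resident firms 394.8, dividends received from foreign subsidiaries of resident firms 492.3; financial account: sale of domestic government bonds to non-residents 1029.3, new loans extended by domestic banks to foreign borrowers 359.6, foreign purchases of domestic corporate bonds 1169.8; secondary income: contributions paid to international organisations 145.3; capital account: debt forgiveness received from foreign official creditors 156.8.)

-945.9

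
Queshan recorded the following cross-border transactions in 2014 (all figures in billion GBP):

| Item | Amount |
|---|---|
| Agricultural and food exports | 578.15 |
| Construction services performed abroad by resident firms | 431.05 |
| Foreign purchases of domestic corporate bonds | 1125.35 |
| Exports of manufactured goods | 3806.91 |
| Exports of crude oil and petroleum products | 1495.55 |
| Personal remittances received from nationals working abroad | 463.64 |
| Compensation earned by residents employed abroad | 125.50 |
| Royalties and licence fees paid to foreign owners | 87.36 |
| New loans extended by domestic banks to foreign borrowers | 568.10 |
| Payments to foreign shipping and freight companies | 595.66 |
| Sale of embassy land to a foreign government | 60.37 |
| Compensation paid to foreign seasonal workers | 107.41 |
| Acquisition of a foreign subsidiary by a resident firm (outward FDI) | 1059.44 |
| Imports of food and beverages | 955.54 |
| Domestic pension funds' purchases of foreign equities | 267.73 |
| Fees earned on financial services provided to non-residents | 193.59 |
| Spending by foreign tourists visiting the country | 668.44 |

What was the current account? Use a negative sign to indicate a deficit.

6016.86

Goods: 578.15 - 955.54 + 3806.91 + 1495.55 = 4925.07
Services: 193.59 - 595.66 + 668.44 + 431.05 - 87.36 = 610.06
Primary income: 125.50 - 107.41 = 18.09
Secondary income: 463.64
Current account = 4925.07 + 610.06 + 18.09 + 463.64 = 6016.86
(Excluded from the current account — financial account: foreign purchases of domestic corporate bonds 1125.35, new loans extended by domestic banks to foreign borrowers 568.10, acquisition of a foreign subsidiary by a resident firm (outward FDI) 1059.44, domestic pension funds' purchases of foreign equities 267.73; capital account: sale of embassy land to a foreign government 60.37.)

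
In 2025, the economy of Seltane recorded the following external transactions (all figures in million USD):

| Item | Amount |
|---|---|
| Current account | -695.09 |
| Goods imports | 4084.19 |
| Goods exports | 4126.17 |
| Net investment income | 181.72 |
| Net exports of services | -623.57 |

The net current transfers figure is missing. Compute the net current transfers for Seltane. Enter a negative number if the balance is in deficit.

-295.22

Current account = goods balance + services balance + net primary income + net secondary income
Sum of the known components = -399.87
Net current transfers = CA - (known components) = -695.09 - (-399.87) = -295.22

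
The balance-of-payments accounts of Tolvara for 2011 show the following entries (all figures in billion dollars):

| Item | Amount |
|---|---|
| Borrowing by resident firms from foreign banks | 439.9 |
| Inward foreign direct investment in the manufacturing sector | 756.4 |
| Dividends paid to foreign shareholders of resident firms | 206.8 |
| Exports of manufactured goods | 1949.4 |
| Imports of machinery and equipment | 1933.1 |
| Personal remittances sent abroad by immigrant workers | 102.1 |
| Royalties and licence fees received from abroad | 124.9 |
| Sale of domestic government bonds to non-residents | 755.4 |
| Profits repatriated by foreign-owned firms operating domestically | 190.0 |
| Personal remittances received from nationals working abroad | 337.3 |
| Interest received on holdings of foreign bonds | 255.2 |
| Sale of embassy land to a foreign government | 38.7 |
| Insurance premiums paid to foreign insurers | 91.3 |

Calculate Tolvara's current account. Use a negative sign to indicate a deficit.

143.5

Goods: -1933.1 + 1949.4 = 16.3
Services: -91.3 + 124.9 = 33.6
Primary income: -206.8 + 255.2 - 190.0 = -141.6
Secondary income: -102.1 + 337.3 = 235.2
Current account = 16.3 + 33.6 + (-141.6) + 235.2 = 143.5
(Excluded from the current account — financial account: borrowing by resident firms from foreign banks 439.9, inward foreign direct investment in the manufacturing sector 756.4, sale of domestic government bonds to non-residents 755.4; capital account: sale of embassy land to a foreign government 38.7.)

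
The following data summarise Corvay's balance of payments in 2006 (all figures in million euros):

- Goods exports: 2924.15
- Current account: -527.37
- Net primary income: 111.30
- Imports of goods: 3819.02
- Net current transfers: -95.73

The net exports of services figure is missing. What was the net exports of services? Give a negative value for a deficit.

351.93

Current account = goods balance + services balance + net primary income + net secondary income
Sum of the known components = -879.30
Net exports of services = CA - (known components) = -527.37 - (-879.30) = 351.93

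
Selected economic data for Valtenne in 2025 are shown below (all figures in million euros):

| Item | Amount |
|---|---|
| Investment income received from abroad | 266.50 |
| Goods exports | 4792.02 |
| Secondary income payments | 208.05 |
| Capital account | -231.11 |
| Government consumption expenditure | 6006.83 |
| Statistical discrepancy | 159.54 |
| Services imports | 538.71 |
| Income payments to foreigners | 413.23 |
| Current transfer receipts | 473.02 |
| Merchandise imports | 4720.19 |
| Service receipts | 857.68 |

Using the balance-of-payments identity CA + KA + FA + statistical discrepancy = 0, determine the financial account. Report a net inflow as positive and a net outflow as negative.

Goods balance = 4792.02 - 4720.19 = 71.83
Services balance = 857.68 - 538.71 = 318.97
Trade balance (goods + services) = 71.83 + 318.97 = 390.80
Net primary income = 266.50 - 413.23 = -146.73
Net secondary income = 473.02 - 208.05 = 264.97
Current account = 390.80 + (-146.73) + 264.97 = 509.04
Financial account = -(509.04 + (-231.11) + 159.54) = -437.47

-437.47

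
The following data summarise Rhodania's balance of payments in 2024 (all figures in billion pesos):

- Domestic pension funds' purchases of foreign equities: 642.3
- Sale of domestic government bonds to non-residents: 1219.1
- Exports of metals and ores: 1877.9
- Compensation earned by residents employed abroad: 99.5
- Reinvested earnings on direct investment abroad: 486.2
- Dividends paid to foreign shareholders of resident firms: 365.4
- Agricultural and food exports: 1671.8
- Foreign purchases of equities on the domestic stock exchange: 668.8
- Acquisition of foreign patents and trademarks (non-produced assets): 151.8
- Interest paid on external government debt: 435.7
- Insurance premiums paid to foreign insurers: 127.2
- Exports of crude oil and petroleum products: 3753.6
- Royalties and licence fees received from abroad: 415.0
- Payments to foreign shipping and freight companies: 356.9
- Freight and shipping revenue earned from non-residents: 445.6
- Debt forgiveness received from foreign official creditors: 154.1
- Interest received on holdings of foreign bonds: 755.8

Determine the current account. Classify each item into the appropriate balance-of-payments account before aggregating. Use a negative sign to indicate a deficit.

Goods: 1671.8 + 1877.9 + 3753.6 = 7303.3
Services: 415.0 - 356.9 - 127.2 + 445.6 = 376.5
Primary income: 755.8 + 99.5 - 365.4 - 435.7 + 486.2 = 540.4
Current account = 7303.3 + 376.5 + 540.4 = 8220.2
(Excluded from the current account — financial account: domestic pension funds' purchases of foreign equities 642.3, sale of domestic government bonds to non-residents 1219.1, foreign purchases of equities on the domestic stock exchange 668.8; capital account: acquisition of foreign patents and trademarks (non-produced assets) 151.8, debt forgiveness received from foreign official creditors 154.1.)

8220.2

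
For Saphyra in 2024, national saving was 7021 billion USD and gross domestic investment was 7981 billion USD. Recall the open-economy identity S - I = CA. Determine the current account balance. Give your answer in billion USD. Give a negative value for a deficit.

-960

CA = S - I = 7021 - 7981 = -960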